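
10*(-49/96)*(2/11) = -245/264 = -0.93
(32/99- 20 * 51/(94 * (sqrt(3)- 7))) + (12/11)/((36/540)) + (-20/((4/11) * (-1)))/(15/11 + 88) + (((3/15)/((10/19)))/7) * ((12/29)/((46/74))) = 255 * sqrt(3)/1081 + 10138388676182/533888360775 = 19.40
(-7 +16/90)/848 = -307/38160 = -0.01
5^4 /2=625 /2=312.50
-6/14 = -0.43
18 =18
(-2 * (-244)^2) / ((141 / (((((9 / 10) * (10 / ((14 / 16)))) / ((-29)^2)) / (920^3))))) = -11163 / 841618765750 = -0.00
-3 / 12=-1 / 4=-0.25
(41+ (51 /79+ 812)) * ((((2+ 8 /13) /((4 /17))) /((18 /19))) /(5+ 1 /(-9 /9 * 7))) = 76238659 /36972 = 2062.06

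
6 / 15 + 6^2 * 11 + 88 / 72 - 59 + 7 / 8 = 122219 / 360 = 339.50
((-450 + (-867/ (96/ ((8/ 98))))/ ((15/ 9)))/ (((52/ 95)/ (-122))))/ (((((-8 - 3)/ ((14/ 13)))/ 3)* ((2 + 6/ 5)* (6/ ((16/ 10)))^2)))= -341080951/ 520520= -655.27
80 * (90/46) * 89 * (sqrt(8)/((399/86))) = 18369600 * sqrt(2)/3059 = 8492.49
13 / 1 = 13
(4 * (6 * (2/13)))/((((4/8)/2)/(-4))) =-768/13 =-59.08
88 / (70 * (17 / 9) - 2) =198 / 293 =0.68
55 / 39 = 1.41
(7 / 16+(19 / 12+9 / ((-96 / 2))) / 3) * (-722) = -23465 / 36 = -651.81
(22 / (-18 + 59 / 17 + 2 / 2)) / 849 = -187 / 97635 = -0.00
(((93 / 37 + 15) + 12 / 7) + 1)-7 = 3426 / 259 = 13.23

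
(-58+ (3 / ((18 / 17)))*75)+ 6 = 321 / 2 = 160.50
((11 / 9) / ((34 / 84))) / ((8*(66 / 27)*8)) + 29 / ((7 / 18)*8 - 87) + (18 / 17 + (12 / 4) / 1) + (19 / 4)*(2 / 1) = 13.23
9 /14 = 0.64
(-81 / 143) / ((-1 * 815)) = 81 / 116545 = 0.00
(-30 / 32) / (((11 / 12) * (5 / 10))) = -45 / 22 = -2.05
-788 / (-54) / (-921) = -0.02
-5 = -5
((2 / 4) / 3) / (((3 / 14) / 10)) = 70 / 9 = 7.78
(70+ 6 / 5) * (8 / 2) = 1424 / 5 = 284.80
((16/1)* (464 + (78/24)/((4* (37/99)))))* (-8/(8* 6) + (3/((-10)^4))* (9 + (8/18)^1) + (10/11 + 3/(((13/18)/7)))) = 282459650809/1269840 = 222437.20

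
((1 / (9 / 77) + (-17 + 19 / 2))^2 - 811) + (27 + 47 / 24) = -506041 / 648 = -780.93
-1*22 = -22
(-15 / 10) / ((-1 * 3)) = 1 / 2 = 0.50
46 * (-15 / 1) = -690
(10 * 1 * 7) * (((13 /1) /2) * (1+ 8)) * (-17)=-69615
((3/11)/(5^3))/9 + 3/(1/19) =235126/4125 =57.00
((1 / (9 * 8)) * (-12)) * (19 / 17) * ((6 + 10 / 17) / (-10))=532 / 4335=0.12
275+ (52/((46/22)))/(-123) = 777403/2829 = 274.80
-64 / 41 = -1.56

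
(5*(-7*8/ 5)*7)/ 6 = -196/ 3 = -65.33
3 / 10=0.30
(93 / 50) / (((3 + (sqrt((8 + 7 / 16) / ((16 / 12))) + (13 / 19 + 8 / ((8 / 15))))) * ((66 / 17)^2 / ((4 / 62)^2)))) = 12475552 / 445584759675 -1251948 * sqrt(5) / 742641266125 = 0.00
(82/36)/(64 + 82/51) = 697/20076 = 0.03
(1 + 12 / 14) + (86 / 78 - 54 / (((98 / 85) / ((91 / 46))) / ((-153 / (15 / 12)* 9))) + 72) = 91623182 / 897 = 102144.02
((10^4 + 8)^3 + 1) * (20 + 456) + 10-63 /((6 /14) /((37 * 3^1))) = 477143314147881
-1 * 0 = 0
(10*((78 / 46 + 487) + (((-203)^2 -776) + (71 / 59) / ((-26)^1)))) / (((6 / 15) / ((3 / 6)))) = 36094940825 / 70564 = 511520.62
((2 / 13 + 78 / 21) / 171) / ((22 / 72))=128 / 1729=0.07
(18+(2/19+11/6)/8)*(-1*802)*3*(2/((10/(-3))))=20014311/760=26334.62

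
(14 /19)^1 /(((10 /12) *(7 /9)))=108 /95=1.14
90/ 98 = 0.92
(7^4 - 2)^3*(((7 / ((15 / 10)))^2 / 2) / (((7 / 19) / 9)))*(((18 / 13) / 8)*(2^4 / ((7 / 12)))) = 226651233698784 / 13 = 17434710284521.85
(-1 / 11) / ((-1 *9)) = 0.01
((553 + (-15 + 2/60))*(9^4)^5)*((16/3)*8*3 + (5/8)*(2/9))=33527434037763132456112179/40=838185850944078311402804.50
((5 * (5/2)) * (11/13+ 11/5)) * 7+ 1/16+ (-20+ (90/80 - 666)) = -87001/208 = -418.27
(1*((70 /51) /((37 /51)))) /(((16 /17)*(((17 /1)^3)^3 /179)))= 6265 /2064824202536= 0.00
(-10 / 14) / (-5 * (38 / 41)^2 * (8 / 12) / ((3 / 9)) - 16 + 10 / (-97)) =815285 / 28184814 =0.03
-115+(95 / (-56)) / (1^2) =-6535 / 56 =-116.70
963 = 963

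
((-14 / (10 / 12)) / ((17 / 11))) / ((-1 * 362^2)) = 231 / 2784685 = 0.00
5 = 5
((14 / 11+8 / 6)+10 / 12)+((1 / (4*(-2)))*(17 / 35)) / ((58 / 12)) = 459127 / 133980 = 3.43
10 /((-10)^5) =-1 /10000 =-0.00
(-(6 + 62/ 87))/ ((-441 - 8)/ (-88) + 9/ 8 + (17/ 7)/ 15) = -449680/ 428011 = -1.05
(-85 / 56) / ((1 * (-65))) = 17 / 728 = 0.02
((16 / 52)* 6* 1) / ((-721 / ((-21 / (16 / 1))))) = 9 / 2678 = 0.00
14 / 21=2 / 3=0.67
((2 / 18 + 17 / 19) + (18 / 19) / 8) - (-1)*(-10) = -6071 / 684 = -8.88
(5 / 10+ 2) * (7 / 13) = 35 / 26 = 1.35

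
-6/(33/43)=-86/11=-7.82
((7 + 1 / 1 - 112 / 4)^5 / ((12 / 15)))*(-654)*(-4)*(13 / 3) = -45344000000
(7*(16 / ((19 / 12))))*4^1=5376 / 19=282.95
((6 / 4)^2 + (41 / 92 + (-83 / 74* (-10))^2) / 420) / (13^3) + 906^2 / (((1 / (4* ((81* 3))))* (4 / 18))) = 59608440094817233567 / 16602465360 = 3590336664.00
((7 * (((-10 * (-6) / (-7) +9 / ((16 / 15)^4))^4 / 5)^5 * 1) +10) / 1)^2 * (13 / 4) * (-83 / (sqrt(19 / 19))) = -1258256482880948734483392993230676034863222806684501152361590157900514264587454356066336422622530481498913929769245962757561190590061352529406258322377694602632143394604818762576528930321471708273972540892622779495345548439471308975 / 2371279445557741732782945645528737283753757615811681203221771051628910866156181507969135740010150124606327921097629362745658320736627886700877357686580014679492588762224174554833606876325321045702357568238535400397870722973696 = -530623.45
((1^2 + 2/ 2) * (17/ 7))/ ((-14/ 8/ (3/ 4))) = -102/ 49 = -2.08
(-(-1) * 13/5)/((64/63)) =819/320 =2.56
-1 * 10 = -10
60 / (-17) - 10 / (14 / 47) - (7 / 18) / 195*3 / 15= -77484083 / 2088450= -37.10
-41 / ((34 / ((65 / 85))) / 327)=-174291 / 578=-301.54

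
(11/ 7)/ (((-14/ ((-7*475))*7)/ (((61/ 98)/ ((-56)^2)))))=318725/ 30118144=0.01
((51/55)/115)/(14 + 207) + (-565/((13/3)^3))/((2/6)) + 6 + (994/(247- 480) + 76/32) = -433129596477/25902190600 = -16.72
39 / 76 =0.51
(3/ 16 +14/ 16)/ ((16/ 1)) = 17/ 256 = 0.07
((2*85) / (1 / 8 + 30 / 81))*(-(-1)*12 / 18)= 24480 / 107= 228.79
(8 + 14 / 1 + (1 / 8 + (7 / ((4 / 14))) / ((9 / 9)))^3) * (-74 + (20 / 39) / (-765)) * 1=-1690439973497 / 1527552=-1106633.34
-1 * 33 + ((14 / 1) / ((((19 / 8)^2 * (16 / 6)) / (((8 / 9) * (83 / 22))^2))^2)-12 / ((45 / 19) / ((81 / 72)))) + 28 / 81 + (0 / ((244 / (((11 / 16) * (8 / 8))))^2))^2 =-424632846887923 / 13909536957690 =-30.53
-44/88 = -1/2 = -0.50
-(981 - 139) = -842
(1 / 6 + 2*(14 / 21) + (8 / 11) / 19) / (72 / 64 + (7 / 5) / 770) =1.37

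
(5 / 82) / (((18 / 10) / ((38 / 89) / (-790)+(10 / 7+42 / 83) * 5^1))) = 987800305 / 3014738118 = 0.33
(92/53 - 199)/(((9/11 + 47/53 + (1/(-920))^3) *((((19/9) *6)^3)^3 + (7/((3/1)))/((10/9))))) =-17626719635395200000/1278798846230760131211273191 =-0.00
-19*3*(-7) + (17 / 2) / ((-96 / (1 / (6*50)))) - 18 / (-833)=19145361839 / 47980800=399.02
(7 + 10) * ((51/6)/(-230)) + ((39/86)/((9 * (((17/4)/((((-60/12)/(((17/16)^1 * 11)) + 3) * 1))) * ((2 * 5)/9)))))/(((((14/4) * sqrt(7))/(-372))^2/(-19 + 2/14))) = -11472318092299/13725124420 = -835.86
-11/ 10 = -1.10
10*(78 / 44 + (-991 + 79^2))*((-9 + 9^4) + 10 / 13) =49211526270 / 143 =344136547.34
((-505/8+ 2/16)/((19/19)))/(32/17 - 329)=0.19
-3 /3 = -1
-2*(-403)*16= 12896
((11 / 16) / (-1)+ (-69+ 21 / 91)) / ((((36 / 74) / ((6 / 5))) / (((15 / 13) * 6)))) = -1603617 / 1352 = -1186.11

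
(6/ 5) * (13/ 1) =78/ 5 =15.60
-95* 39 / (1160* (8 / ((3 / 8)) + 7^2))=-2223 / 48952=-0.05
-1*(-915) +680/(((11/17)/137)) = 1593785/11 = 144889.55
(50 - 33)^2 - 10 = 279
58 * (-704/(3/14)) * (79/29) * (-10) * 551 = 8580436480/3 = 2860145493.33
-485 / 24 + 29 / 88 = -656 / 33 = -19.88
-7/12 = -0.58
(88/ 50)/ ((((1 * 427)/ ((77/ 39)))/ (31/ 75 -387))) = -14033096/ 4460625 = -3.15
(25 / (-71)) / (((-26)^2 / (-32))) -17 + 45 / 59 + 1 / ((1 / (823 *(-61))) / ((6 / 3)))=-71093007288 / 707941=-100422.22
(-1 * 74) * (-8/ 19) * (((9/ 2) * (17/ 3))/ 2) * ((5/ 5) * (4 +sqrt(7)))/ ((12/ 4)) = 2516 * sqrt(7)/ 19 +10064/ 19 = 880.04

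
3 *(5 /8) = 1.88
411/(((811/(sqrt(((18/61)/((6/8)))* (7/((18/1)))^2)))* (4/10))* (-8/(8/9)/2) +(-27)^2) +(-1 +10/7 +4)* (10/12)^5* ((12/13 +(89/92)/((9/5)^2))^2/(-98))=-3888745* sqrt(366)/1067192037 -1437448133543650479725/40382713379779097693184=-0.11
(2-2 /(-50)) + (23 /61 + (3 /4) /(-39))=190147 /79300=2.40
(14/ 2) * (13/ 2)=91/ 2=45.50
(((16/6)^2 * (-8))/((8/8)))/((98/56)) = -2048/63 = -32.51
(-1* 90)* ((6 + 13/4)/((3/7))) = -3885/2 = -1942.50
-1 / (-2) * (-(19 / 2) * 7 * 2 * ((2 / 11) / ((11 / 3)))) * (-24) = 9576 / 121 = 79.14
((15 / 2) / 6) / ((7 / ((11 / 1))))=55 / 28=1.96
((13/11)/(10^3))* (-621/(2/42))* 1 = -169533/11000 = -15.41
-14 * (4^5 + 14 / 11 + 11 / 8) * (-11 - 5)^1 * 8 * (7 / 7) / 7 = 2891040 / 11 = 262821.82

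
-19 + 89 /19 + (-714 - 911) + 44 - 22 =-30729 /19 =-1617.32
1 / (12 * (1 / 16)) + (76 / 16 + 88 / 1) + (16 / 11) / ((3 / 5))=12739 / 132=96.51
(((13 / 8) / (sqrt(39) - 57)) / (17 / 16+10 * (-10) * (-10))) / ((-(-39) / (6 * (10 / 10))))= -2 / 451005 - 2 * sqrt(39) / 25707285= -0.00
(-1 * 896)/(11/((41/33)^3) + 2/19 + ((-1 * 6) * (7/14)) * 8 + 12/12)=586655552/11234901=52.22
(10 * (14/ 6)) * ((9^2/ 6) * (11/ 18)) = 385/ 2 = 192.50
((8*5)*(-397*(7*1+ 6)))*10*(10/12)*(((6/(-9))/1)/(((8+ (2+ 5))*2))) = 1032200/27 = 38229.63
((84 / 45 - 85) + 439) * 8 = 42704 / 15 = 2846.93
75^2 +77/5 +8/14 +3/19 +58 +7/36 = 5699.32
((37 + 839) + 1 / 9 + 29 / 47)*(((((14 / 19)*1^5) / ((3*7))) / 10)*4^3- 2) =-187653136 / 120555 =-1556.58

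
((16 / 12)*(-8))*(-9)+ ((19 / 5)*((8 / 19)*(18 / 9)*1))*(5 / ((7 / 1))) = 688 / 7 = 98.29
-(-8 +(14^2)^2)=-38408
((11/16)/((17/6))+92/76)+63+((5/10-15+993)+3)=2702743/2584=1045.95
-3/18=-1/6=-0.17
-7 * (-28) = 196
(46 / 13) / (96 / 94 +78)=1081 / 24141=0.04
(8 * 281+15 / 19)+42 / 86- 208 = 1667724 / 817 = 2041.28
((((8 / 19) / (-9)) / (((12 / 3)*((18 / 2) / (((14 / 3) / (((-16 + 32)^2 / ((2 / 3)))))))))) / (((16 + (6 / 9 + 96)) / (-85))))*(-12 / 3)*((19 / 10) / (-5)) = 119 / 6570720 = 0.00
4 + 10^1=14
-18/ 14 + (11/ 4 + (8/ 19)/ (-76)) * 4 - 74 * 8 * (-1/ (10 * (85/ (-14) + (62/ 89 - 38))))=5686352668/ 682858575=8.33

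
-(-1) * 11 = 11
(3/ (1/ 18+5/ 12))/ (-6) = -18/ 17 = -1.06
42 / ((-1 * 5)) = -8.40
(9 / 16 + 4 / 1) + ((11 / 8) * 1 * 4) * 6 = 601 / 16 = 37.56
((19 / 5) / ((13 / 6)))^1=114 / 65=1.75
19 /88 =0.22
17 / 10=1.70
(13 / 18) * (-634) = -4121 / 9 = -457.89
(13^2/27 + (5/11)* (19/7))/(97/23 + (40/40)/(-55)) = 895735/501984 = 1.78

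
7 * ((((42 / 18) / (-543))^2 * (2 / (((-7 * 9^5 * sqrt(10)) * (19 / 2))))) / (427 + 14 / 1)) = -2 * sqrt(10) / 133974094534695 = -0.00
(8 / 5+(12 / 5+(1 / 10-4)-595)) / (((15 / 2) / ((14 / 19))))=-27762 / 475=-58.45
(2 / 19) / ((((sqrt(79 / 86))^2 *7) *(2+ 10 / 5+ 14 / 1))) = 86 / 94563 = 0.00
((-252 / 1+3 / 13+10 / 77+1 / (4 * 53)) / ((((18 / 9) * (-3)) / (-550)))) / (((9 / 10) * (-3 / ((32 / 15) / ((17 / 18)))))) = 42719912800 / 2213757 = 19297.47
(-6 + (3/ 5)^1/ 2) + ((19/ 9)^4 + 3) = 17.16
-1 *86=-86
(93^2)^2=74805201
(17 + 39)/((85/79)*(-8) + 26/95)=-6.72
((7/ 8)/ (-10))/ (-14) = 1/ 160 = 0.01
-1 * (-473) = 473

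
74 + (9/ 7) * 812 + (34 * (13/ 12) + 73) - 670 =557.83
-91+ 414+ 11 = 334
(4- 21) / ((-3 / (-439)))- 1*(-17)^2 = -8330 / 3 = -2776.67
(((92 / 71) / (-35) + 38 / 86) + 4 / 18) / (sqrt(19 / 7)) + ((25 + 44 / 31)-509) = -14960 / 31 + 31739 *sqrt(133) / 961695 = -482.20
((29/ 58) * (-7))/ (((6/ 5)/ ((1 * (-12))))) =35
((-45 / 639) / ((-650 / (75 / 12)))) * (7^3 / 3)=1715 / 22152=0.08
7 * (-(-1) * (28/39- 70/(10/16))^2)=86685.86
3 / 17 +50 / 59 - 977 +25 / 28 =-27384237 / 28084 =-975.08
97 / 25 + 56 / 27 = 4019 / 675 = 5.95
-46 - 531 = -577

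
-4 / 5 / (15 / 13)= -52 / 75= -0.69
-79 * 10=-790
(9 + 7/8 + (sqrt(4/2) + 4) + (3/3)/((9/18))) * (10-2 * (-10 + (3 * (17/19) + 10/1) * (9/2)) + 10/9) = -1435.81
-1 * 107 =-107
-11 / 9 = -1.22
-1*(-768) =768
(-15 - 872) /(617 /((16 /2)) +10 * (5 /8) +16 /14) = -49672 /4733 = -10.49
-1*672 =-672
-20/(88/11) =-5/2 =-2.50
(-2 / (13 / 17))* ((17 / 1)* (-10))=5780 / 13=444.62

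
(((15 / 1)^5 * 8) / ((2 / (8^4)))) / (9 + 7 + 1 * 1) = 12441600000 / 17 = 731858823.53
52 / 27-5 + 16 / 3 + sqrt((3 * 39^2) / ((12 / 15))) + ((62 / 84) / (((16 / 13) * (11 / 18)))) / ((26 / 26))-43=-1322557 / 33264 + 39 * sqrt(15) / 2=35.76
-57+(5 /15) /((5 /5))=-170 /3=-56.67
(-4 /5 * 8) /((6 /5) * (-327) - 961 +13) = 16 /3351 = 0.00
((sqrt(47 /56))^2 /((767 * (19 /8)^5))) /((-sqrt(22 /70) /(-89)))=17133568 * sqrt(385) /146235930841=0.00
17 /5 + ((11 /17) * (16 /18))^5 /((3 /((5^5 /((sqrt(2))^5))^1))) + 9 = 2061452800000 * sqrt(2) /251523407979 + 62 /5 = 23.99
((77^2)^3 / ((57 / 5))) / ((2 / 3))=1042111900445 / 38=27423997380.13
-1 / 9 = -0.11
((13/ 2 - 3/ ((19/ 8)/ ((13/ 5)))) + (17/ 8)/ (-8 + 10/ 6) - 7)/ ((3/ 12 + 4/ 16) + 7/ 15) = -9393/ 2204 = -4.26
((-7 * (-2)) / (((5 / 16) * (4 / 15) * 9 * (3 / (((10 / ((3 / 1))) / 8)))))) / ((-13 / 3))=-70 / 117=-0.60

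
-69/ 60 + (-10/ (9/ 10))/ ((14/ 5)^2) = -22643/ 8820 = -2.57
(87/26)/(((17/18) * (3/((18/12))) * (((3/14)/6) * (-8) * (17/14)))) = -38367/7514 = -5.11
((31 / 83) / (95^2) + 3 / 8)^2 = 5051134885729 / 35911254760000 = 0.14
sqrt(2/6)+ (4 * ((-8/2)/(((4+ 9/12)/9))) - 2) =-614/19+ sqrt(3)/3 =-31.74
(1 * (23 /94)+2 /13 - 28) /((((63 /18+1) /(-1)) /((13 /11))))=11243 /1551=7.25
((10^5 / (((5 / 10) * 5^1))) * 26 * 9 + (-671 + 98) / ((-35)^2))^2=131469142859964328329 / 1500625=87609591243624.71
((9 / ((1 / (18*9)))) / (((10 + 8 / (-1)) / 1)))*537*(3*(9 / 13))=10569771 / 13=813059.31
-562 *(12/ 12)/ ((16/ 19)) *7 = -37373/ 8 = -4671.62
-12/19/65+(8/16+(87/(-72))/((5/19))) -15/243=-666331/160056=-4.16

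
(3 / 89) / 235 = 3 / 20915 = 0.00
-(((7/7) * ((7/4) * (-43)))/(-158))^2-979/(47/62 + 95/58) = -175868302429/430179648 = -408.83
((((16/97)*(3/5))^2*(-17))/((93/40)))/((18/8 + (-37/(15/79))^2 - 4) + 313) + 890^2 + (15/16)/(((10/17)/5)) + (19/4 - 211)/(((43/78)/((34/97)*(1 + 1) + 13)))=10883066103914284875995/13828862259925664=786982.03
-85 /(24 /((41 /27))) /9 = -3485 /5832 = -0.60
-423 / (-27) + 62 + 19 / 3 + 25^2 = 709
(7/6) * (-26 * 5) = -455/3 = -151.67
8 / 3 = 2.67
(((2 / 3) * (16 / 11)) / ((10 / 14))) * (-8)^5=-7340032 / 165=-44485.04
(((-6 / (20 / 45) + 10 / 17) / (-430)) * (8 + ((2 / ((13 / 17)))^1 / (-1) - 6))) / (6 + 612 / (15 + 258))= -3073 / 1370625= -0.00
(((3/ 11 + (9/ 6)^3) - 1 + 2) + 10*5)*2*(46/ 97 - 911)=-424735689/ 4268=-99516.33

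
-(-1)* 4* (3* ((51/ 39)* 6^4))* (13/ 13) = 264384/ 13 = 20337.23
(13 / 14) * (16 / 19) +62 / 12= 5.95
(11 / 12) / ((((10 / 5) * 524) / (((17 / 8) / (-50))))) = -187 / 5030400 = -0.00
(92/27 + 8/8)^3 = 1685159/19683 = 85.61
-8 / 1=-8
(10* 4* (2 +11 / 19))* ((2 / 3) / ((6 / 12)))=7840 / 57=137.54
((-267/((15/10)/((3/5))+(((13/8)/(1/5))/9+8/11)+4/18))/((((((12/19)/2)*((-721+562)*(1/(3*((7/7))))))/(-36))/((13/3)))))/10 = -5803512/101495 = -57.18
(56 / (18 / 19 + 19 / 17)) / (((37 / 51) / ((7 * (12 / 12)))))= 6457416 / 24679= 261.66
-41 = -41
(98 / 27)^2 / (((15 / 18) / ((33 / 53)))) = 211288 / 21465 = 9.84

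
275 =275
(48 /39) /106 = 8 /689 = 0.01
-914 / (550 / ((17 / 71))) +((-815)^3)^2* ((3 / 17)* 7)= 120158912675361565883552 / 331925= 362006214281423712.84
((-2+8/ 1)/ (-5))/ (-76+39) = 6/ 185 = 0.03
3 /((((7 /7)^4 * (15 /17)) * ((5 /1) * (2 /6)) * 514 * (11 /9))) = 459 /141350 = 0.00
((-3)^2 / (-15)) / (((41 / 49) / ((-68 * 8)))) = 79968 / 205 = 390.09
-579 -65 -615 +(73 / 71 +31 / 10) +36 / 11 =-9774989 / 7810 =-1251.60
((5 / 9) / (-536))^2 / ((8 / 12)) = 25 / 15513984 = 0.00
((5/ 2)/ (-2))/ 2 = -5/ 8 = -0.62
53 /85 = 0.62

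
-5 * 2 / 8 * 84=-105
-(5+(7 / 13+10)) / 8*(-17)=1717 / 52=33.02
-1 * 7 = -7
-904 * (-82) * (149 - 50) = 7338672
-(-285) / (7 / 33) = 9405 / 7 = 1343.57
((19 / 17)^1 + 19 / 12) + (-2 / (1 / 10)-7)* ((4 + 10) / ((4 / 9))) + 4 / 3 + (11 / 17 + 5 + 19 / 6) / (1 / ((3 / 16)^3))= -353622319 / 417792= -846.41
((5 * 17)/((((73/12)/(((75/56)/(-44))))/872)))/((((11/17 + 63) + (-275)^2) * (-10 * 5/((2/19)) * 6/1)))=472515/274838041786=0.00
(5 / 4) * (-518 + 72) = -1115 / 2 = -557.50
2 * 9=18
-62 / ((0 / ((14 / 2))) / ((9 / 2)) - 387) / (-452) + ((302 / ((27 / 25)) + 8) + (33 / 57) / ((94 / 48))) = 67463886139 / 234310698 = 287.92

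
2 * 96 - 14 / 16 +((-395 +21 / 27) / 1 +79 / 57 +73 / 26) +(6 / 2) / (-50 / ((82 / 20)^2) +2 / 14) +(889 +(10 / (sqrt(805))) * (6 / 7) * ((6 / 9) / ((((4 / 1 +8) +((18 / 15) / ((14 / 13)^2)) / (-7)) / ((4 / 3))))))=2240 * sqrt(805) / 2805057 +31406574257 / 45580392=689.06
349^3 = 42508549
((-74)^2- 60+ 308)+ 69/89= 509505/89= 5724.78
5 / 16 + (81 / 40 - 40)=-3013 / 80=-37.66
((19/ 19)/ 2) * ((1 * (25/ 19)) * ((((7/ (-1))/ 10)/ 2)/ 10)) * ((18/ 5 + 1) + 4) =-301/ 1520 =-0.20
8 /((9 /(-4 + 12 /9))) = -64 /27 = -2.37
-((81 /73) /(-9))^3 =729 /389017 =0.00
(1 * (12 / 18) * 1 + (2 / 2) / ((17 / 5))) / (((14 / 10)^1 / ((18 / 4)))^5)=61509375 / 186592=329.65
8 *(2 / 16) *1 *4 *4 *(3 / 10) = 24 / 5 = 4.80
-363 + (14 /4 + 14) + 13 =-665 /2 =-332.50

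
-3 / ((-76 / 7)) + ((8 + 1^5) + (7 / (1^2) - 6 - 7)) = 249 / 76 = 3.28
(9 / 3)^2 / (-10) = -9 / 10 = -0.90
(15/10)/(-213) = -1/142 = -0.01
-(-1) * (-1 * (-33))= 33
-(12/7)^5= -248832/16807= -14.81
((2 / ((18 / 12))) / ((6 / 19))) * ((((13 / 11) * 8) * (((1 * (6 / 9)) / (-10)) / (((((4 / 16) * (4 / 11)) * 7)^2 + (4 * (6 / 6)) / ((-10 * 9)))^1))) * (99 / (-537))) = 36784 / 27029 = 1.36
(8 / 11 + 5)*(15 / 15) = 63 / 11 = 5.73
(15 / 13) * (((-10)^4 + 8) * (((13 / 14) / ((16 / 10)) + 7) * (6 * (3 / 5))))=28676673 / 91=315128.27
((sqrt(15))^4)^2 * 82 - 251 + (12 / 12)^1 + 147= 4151147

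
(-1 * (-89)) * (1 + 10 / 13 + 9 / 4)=18601 / 52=357.71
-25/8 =-3.12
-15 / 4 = -3.75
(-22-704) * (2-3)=726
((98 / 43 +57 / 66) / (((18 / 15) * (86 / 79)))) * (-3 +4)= 391445 / 162712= 2.41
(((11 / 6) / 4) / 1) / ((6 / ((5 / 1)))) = 55 / 144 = 0.38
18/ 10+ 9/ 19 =216/ 95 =2.27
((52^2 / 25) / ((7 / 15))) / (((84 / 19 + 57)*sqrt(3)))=51376*sqrt(3) / 40845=2.18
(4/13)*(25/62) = 50/403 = 0.12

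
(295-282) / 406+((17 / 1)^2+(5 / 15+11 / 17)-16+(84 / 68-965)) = -14282011 / 20706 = -689.75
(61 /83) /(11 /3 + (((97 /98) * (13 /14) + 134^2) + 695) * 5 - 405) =251076 /31722982381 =0.00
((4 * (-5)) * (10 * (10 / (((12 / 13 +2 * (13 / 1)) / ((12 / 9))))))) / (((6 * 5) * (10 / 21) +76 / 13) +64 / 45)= -50700 / 11033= -4.60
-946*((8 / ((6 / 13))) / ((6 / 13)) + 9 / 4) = -677809 / 18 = -37656.06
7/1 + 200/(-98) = 243/49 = 4.96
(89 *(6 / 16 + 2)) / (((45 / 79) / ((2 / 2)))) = 133589 / 360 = 371.08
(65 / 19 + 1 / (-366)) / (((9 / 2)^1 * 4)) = 23771 / 125172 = 0.19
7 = 7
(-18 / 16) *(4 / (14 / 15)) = -135 / 28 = -4.82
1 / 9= 0.11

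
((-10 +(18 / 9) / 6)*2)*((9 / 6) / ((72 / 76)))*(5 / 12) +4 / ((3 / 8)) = -451 / 216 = -2.09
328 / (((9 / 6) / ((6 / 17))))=1312 / 17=77.18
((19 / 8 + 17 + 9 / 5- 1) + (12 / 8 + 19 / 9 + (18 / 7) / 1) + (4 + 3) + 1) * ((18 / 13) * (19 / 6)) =1645039 / 10920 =150.64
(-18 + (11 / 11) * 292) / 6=137 / 3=45.67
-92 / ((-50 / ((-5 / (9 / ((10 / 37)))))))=-92 / 333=-0.28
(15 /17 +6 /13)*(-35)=-10395 /221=-47.04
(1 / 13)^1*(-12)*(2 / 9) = -8 / 39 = -0.21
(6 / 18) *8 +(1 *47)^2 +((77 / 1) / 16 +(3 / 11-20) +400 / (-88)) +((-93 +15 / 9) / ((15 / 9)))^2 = 68577253 / 13200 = 5195.25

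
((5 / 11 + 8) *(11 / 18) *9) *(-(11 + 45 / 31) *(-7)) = 4053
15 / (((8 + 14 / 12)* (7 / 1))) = 18 / 77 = 0.23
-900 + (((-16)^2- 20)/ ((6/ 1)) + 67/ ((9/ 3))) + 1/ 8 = -20117/ 24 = -838.21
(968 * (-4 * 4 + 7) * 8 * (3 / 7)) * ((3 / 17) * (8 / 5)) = -5018112 / 595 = -8433.80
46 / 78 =23 / 39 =0.59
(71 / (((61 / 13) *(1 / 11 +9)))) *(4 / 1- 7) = -30459 / 6100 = -4.99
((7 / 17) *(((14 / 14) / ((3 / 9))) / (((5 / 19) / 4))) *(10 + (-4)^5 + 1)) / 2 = -808374 / 85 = -9510.28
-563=-563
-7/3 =-2.33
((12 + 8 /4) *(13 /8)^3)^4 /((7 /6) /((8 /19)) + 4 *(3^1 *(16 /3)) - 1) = 23973729591032949 /121064390656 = 198024.62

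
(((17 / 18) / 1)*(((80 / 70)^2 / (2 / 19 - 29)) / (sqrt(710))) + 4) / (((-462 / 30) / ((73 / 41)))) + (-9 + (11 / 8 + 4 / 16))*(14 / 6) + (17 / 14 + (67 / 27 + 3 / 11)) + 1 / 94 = -438815999 / 32049864 + 377264*sqrt(710) / 54268006023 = -13.69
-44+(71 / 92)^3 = -33904361 / 778688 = -43.54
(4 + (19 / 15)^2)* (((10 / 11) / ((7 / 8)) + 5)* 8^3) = 20014592 / 1155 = 17328.65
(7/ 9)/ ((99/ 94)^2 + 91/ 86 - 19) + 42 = 2414851082/ 57559779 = 41.95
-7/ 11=-0.64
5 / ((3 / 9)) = 15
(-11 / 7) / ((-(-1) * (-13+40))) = -11 / 189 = -0.06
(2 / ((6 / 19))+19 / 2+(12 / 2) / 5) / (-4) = -511 / 120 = -4.26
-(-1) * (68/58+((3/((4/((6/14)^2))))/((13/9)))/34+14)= 38125127/2512328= 15.18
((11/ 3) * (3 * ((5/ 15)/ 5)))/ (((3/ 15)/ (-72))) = -264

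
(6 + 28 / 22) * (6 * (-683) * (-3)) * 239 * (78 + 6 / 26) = 1671729522.80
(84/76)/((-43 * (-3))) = 7/817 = 0.01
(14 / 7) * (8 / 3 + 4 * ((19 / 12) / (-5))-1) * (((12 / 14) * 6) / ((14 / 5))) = 72 / 49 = 1.47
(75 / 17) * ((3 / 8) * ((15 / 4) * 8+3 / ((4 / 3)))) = 29025 / 544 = 53.35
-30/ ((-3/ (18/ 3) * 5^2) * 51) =4/ 85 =0.05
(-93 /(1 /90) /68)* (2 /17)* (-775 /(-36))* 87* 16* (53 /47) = -6646756500 /13583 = -489343.78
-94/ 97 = -0.97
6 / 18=1 / 3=0.33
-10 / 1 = -10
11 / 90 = 0.12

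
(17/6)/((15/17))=289/90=3.21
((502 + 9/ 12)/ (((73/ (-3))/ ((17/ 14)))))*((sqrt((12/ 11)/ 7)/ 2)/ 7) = -102561*sqrt(231)/ 2203432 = -0.71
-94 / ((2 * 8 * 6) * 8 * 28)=-47 / 10752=-0.00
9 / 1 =9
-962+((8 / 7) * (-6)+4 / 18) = -61024 / 63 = -968.63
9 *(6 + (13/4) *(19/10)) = 4383/40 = 109.58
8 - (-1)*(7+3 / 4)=63 / 4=15.75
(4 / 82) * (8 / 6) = 8 / 123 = 0.07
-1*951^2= -904401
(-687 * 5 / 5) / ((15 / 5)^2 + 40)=-687 / 49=-14.02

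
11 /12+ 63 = 767 /12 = 63.92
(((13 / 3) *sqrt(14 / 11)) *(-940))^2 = 2090597600 / 99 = 21117147.47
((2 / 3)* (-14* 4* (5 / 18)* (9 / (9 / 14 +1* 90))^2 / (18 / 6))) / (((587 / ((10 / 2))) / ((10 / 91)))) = -0.00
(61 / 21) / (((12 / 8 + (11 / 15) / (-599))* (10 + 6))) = 182695 / 1508248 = 0.12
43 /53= 0.81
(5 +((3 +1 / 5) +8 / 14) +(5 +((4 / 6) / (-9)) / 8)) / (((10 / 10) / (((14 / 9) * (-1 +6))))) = 52021 / 486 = 107.04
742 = 742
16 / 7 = 2.29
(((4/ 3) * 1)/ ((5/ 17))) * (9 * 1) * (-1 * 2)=-408/ 5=-81.60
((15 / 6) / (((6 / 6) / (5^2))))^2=15625 / 4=3906.25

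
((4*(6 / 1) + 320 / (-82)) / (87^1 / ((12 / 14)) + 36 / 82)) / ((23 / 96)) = 158208 / 192257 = 0.82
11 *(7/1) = 77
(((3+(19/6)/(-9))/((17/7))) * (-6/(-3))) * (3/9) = 1001/1377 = 0.73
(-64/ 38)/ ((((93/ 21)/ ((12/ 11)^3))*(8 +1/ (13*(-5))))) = -8386560/ 135624907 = -0.06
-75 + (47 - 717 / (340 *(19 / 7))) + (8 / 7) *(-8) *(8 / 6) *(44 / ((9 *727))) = -28.86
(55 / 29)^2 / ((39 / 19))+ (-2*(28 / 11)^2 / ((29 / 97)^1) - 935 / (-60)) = -412883413 / 15874716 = -26.01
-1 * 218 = -218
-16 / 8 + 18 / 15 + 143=711 / 5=142.20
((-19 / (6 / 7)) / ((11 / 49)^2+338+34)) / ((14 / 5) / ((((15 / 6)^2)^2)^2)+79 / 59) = -36798138671875 / 828127263143898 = -0.04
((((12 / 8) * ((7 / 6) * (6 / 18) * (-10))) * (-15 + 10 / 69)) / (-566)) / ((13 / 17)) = -609875 / 3046212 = -0.20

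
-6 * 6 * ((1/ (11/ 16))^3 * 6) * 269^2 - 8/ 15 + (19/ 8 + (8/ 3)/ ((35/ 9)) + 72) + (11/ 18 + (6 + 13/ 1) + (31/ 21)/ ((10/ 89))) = -48099353.05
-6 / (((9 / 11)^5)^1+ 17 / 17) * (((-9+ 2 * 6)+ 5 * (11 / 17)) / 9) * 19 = -162178357 / 2806275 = -57.79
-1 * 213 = -213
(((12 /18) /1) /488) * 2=1 /366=0.00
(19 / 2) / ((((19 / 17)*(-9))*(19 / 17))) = -289 / 342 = -0.85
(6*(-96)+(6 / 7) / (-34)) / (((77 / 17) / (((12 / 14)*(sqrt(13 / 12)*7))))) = -68547*sqrt(39) / 539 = -794.20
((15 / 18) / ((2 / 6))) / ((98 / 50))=125 / 98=1.28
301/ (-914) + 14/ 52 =-357/ 5941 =-0.06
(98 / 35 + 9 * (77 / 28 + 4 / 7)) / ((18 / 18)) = 32.69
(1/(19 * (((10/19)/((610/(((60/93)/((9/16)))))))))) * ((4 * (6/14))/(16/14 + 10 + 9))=17019/3760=4.53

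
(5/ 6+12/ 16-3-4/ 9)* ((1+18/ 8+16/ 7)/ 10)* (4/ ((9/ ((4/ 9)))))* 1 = -0.20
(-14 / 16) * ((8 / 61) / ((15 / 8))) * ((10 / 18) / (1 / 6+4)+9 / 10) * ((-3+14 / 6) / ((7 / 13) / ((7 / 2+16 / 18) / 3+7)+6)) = 1289197 / 185411025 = 0.01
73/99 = 0.74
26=26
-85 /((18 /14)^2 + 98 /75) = -312375 /10877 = -28.72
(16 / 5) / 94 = 0.03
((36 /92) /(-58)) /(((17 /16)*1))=-72 /11339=-0.01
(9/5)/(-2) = -9/10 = -0.90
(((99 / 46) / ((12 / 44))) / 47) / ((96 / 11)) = 1331 / 69184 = 0.02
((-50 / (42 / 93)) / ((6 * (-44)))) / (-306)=-775 / 565488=-0.00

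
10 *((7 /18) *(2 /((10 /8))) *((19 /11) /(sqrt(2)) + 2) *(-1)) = -20.04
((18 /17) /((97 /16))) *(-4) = -1152 /1649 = -0.70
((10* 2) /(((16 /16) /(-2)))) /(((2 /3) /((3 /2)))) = -90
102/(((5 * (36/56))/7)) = 3332/15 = 222.13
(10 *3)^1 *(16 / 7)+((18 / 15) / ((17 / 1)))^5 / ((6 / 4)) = 2129785536288 / 31059371875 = 68.57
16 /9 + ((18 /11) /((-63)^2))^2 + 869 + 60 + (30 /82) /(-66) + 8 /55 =8981682292991 /9648202410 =930.92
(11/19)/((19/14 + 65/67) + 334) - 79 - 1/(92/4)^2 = -250496834578/3170839225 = -79.00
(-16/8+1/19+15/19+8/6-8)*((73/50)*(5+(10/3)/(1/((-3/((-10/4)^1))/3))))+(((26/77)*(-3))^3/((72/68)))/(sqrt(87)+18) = -72.39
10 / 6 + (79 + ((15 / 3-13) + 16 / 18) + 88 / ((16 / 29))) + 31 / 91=382303 / 1638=233.40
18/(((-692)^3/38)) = -171/82843472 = -0.00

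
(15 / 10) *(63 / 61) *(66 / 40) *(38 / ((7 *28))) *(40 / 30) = 5643 / 8540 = 0.66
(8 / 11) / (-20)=-2 / 55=-0.04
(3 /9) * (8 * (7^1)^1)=56 /3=18.67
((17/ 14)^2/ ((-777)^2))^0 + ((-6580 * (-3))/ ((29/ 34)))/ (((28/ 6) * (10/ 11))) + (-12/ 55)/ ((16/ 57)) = 34805861/ 6380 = 5455.46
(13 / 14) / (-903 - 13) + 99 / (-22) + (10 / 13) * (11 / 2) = -45053 / 166712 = -0.27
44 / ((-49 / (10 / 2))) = -220 / 49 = -4.49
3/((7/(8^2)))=192/7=27.43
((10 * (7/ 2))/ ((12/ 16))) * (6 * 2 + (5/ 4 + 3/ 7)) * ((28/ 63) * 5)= 38300/ 27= 1418.52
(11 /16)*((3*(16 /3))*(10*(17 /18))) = 935 /9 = 103.89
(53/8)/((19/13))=689/152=4.53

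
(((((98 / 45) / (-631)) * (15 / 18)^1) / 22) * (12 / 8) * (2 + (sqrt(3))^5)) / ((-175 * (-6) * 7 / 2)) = -0.00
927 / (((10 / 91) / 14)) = 590499 / 5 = 118099.80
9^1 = 9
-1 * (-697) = 697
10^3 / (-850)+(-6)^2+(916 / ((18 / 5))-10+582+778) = 250808 / 153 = 1639.27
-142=-142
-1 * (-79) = 79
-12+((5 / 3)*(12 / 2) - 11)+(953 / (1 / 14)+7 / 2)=26665 / 2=13332.50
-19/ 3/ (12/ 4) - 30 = -289/ 9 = -32.11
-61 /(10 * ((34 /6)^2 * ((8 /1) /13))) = -7137 /23120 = -0.31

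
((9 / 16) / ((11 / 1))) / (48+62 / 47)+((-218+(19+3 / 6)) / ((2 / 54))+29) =-2174673001 / 407968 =-5330.50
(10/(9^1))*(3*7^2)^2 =24010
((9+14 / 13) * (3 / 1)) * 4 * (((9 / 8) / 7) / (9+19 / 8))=14148 / 8281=1.71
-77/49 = -11/7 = -1.57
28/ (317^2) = 28/ 100489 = 0.00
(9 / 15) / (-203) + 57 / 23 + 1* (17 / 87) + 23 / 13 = 4042364 / 910455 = 4.44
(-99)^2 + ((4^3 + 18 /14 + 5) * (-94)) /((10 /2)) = 296787 /35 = 8479.63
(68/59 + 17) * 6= 6426/59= 108.92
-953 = -953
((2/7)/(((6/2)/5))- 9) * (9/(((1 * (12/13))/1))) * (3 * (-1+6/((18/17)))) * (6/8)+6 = -6933/8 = -866.62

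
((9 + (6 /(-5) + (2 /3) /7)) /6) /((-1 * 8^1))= -0.16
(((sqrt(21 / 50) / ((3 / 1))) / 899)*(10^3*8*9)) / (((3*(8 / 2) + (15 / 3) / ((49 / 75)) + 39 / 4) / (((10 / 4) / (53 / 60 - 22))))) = -3360000*sqrt(42) / 312583199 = -0.07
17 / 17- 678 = -677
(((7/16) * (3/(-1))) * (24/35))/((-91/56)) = 36/65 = 0.55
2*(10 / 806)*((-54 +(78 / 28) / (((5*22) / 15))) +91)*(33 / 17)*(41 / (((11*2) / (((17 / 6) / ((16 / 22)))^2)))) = 50.93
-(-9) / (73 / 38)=342 / 73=4.68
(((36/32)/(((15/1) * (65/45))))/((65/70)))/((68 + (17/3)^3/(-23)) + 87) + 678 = 209323098249/308735960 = 678.00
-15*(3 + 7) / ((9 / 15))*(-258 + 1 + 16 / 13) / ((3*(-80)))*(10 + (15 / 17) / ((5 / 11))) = -16874375 / 5304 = -3181.44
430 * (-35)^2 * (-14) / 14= -526750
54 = 54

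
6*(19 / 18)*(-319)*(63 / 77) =-1653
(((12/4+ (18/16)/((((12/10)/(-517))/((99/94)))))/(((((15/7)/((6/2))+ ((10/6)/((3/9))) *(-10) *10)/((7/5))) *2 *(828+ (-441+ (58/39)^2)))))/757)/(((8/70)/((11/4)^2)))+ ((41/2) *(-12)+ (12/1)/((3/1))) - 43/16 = -523248939956816181/2138438954414080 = -244.69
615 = 615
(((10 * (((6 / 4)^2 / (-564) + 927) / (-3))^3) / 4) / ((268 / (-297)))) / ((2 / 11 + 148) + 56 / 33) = 614842311441853161315 / 1127385444712448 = 545370.10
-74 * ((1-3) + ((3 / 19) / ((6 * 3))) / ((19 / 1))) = 160247 / 1083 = 147.97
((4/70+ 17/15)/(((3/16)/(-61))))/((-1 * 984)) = 3050/7749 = 0.39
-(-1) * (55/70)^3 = 0.49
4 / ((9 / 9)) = 4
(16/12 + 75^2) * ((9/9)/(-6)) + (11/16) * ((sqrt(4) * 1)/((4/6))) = -134735/144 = -935.66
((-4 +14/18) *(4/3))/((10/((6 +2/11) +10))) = -10324/1485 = -6.95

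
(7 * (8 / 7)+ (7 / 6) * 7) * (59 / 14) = 5723 / 84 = 68.13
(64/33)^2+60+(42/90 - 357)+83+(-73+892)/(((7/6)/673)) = 2571326261/5445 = 472236.23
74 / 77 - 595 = -45741 / 77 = -594.04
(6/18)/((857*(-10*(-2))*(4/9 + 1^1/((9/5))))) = 1/51420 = 0.00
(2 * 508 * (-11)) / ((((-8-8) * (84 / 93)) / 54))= 1169289 / 28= 41760.32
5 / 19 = 0.26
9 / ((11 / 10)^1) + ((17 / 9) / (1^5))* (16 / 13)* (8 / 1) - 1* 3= 30605 / 1287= 23.78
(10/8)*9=45/4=11.25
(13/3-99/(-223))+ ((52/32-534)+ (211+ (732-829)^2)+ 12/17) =9093.11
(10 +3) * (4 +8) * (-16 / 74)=-1248 / 37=-33.73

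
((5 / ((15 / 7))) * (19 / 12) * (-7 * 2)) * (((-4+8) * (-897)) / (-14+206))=278369 / 288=966.56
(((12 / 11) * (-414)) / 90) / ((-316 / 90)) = 1242 / 869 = 1.43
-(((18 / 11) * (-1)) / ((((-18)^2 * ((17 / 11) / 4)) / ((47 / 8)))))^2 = -2209 / 374544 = -0.01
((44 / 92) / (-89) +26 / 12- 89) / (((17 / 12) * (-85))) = 2133106 / 2957915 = 0.72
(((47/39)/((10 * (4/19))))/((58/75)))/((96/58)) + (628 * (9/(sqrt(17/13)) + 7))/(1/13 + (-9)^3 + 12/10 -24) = -183690 * sqrt(221)/415327 -1317329665/243919104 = -11.98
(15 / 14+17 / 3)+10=16.74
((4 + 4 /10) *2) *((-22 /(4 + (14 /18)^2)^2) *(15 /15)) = -6351048 /695645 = -9.13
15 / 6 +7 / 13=79 / 26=3.04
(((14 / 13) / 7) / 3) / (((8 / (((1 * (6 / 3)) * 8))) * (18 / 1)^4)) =1 / 1023516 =0.00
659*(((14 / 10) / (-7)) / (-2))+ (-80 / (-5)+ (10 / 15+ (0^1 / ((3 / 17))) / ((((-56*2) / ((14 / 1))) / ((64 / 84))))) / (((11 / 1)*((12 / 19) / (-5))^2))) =1018097 / 11880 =85.70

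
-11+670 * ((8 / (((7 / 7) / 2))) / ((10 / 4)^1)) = 4277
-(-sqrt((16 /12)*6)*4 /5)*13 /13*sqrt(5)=8*sqrt(10) /5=5.06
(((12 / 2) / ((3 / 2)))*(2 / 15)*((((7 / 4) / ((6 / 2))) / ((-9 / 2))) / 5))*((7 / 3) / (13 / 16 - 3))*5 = 448 / 6075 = 0.07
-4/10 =-2/5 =-0.40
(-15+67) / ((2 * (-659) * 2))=-13 / 659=-0.02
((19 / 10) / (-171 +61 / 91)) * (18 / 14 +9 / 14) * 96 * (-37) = 76.41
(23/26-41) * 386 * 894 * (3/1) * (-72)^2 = -2798758230912/13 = -215289094685.54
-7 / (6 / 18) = -21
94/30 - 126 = -1843/15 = -122.87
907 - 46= 861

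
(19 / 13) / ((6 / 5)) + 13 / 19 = 2819 / 1482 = 1.90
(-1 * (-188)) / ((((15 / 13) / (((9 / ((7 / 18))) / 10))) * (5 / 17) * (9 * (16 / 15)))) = 93483 / 700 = 133.55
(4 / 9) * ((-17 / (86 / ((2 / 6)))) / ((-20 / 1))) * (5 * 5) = 85 / 2322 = 0.04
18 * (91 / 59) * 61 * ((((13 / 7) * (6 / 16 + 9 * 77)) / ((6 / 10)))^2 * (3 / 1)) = 23401163831.07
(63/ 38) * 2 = 63/ 19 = 3.32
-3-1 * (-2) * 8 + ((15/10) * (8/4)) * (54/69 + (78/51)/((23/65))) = 11071/391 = 28.31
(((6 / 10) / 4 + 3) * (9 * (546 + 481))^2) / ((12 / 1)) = 1794094029 / 80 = 22426175.36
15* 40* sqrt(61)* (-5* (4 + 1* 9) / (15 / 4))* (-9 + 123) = -1185600* sqrt(61) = -9259832.02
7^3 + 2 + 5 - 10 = 340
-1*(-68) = 68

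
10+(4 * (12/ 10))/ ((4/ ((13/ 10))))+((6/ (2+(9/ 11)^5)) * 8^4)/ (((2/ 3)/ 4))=62317.41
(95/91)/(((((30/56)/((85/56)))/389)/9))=1884705/182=10355.52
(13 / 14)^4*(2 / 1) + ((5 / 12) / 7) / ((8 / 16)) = 92543 / 57624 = 1.61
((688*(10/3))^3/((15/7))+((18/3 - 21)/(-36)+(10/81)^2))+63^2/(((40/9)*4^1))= 5908787467586881/1049760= 5628703196.53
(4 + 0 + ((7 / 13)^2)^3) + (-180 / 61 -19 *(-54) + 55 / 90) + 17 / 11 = 60002262460945 / 58298199102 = 1029.23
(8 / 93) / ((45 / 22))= 176 / 4185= 0.04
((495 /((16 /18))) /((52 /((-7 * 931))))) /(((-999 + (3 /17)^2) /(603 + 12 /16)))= 2251478985525 /53377792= 42180.07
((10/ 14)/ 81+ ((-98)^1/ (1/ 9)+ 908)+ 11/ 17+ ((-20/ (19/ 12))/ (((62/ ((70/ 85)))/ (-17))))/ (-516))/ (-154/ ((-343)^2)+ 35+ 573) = 7810535368706/ 178188855874443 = 0.04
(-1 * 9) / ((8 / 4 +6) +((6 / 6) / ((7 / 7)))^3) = -1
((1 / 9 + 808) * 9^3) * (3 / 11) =1767339 / 11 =160667.18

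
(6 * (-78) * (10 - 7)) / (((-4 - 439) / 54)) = 75816 / 443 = 171.14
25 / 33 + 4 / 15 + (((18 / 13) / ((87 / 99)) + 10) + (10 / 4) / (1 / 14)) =2960948 / 62205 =47.60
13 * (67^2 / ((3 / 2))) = 116714 / 3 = 38904.67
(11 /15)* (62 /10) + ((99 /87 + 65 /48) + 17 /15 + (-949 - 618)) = -54247211 /34800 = -1558.83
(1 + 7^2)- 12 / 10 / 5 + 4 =1344 / 25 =53.76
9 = 9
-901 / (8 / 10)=-4505 / 4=-1126.25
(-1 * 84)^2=7056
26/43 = 0.60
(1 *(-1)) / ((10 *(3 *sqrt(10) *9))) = -0.00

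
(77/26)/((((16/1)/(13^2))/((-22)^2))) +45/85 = 2059129/136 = 15140.65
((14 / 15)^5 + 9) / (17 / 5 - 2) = 7372199 / 1063125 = 6.93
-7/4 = -1.75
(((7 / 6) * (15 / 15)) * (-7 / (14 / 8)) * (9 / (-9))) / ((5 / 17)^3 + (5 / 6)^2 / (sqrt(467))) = -13876355808 / 45033845 + 4055111592 * sqrt(467) / 225169225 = 81.05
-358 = -358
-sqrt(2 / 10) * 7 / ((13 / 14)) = -98 * sqrt(5) / 65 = -3.37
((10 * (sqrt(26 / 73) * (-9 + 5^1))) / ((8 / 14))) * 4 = -167.10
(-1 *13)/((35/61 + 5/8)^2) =-238144/26325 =-9.05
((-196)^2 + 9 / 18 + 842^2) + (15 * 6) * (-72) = 1481801 / 2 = 740900.50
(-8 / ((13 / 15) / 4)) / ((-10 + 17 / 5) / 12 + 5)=-9600 / 1157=-8.30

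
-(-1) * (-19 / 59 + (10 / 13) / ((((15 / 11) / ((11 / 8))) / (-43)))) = -309941 / 9204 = -33.67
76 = 76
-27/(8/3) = -81/8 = -10.12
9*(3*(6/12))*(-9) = -243/2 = -121.50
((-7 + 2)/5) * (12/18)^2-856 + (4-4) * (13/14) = -856.44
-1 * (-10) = 10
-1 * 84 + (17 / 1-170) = -237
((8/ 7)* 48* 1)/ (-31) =-384/ 217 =-1.77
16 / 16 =1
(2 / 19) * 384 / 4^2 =48 / 19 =2.53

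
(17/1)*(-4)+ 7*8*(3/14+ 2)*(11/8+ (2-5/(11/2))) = 5231/22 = 237.77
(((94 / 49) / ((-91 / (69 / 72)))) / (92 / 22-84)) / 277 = 11891 / 13013466648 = 0.00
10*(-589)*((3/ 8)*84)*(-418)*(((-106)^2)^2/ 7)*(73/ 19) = 5373989463062880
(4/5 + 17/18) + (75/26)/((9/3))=1583/585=2.71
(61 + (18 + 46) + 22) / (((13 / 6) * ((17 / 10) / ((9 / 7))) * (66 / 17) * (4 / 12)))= 5670 / 143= 39.65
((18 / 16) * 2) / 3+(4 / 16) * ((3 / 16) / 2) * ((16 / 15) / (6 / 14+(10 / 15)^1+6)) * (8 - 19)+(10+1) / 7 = 95233 / 41720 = 2.28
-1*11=-11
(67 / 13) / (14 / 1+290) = 67 / 3952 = 0.02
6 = 6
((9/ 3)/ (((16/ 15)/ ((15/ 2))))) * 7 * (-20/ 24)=-7875/ 64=-123.05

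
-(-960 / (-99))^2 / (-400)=256 / 1089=0.24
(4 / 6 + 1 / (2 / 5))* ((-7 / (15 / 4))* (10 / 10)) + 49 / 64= -14819 / 2880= -5.15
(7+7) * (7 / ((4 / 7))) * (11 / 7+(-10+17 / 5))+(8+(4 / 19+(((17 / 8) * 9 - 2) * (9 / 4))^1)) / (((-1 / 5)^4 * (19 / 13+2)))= 69103037 / 9120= 7577.09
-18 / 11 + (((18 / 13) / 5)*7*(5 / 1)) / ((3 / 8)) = 24.21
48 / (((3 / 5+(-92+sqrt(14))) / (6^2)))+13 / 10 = -36774313 / 2084990 - 43200 * sqrt(14) / 208499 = -18.41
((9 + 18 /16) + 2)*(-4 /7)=-97 /14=-6.93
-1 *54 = -54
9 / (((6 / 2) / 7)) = 21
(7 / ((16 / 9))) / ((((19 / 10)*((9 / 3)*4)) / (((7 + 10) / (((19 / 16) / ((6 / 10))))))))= 1071 / 722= 1.48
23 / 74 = 0.31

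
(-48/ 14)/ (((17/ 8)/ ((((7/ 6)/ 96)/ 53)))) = -1/ 2703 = -0.00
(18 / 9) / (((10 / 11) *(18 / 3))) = 11 / 30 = 0.37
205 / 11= 18.64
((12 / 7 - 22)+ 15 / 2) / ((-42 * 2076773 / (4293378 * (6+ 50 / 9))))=740051156 / 101761877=7.27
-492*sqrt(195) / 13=-528.49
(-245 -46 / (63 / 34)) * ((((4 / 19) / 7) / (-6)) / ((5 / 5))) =1.35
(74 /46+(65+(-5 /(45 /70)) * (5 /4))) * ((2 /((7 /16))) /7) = 376816 /10143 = 37.15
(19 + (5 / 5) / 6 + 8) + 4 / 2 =175 / 6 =29.17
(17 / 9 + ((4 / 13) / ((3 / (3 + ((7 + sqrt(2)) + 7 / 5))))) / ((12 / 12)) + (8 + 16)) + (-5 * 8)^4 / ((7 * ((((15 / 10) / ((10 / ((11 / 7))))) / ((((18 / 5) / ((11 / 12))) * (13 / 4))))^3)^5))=4 * sqrt(2) / 39 + 376622379283084658378324735744661377913437535535091450042641316029 / 10207900327298548281356900195973585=36895185807790427503952390000000.00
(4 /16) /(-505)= -1 /2020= -0.00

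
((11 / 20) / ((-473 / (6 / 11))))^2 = 9 / 22372900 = 0.00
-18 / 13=-1.38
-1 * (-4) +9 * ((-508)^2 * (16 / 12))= 3096772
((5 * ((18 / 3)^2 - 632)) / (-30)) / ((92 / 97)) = 14453 / 138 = 104.73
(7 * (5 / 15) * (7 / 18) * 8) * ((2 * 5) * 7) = 13720 / 27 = 508.15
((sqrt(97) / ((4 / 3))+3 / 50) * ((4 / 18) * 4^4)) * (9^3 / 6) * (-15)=-77760 * sqrt(97)- 31104 / 5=-772067.98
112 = 112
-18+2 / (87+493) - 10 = -8119 / 290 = -28.00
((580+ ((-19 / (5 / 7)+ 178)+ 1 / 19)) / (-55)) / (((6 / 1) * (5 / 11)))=-34744 / 7125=-4.88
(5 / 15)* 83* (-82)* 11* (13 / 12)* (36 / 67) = -973258 / 67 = -14526.24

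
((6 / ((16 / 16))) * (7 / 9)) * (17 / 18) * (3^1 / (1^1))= 13.22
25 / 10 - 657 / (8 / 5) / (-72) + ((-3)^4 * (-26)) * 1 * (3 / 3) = -134259 / 64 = -2097.80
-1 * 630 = -630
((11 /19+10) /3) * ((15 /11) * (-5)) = -5025 /209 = -24.04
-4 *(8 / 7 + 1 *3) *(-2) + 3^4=799 / 7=114.14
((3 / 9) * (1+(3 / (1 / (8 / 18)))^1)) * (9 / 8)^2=63 / 64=0.98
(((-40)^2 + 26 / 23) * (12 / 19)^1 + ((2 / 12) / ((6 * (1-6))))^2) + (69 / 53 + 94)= 830367408361 / 750416400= 1106.54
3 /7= 0.43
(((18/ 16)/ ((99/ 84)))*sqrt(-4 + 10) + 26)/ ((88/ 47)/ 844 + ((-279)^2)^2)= 208257*sqrt(6)/ 1321964543761378 + 257842/ 60089297443699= 0.00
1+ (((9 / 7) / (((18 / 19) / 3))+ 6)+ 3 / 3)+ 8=281 / 14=20.07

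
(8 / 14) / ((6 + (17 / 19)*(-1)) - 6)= -76 / 119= -0.64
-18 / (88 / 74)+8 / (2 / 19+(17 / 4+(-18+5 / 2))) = -26857 / 1694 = -15.85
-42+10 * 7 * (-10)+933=191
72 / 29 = 2.48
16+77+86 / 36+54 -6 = 2581 / 18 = 143.39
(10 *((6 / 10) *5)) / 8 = 15 / 4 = 3.75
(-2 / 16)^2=1 / 64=0.02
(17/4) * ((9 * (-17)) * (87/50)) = -226287/200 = -1131.44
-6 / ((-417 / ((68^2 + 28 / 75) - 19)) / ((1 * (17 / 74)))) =15.22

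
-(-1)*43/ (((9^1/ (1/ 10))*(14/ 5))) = 43/ 252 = 0.17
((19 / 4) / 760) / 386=1 / 61760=0.00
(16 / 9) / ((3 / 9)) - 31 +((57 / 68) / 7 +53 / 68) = -8842 / 357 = -24.77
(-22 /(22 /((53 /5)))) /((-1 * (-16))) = -53 /80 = -0.66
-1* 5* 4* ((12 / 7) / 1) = -34.29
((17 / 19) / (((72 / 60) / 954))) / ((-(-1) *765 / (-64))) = -3392 / 57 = -59.51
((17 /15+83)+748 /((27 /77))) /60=149669 /4050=36.96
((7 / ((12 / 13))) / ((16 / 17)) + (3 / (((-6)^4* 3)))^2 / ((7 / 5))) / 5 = 94732097 / 58786560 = 1.61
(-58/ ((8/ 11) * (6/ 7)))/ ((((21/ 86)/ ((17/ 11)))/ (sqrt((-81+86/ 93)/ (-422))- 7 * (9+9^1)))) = 148393/ 2- 21199 * sqrt(292264962)/ 1412856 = 73939.99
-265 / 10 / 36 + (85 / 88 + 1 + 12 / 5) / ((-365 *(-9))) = -59003 / 80300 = -0.73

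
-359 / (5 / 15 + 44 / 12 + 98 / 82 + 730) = -14719 / 30143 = -0.49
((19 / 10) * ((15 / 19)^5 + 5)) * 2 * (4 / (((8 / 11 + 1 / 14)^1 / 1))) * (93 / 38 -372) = -37321.45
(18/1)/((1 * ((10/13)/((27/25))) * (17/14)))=44226/2125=20.81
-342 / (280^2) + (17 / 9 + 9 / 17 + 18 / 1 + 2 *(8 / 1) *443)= 42633423437 / 5997600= 7108.41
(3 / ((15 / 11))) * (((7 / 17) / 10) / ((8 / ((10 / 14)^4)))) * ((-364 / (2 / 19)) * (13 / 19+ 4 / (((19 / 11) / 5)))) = -832975 / 6664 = -125.00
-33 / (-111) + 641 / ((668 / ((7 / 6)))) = 210107 / 148296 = 1.42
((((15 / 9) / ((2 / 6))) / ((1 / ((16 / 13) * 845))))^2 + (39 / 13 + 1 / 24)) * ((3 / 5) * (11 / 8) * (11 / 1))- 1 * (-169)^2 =78515029313 / 320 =245359466.60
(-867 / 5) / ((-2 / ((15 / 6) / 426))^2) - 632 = -611696549 / 967872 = -632.00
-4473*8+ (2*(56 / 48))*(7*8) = -106960 / 3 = -35653.33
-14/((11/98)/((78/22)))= -53508/121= -442.21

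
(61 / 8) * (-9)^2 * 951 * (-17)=-79881147 / 8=-9985143.38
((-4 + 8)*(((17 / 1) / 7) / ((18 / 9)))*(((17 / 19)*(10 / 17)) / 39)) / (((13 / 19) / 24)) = 2720 / 1183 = 2.30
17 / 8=2.12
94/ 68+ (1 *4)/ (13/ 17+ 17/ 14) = 54505/ 16014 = 3.40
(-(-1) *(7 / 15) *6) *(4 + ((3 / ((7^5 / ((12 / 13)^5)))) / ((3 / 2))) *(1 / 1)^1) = 49923566936 / 4457372465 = 11.20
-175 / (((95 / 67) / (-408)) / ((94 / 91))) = 12847920 / 247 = 52015.87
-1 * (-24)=24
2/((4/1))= 1/2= 0.50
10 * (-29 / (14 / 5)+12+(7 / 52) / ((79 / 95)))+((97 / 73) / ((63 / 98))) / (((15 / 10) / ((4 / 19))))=9873656357 / 538441722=18.34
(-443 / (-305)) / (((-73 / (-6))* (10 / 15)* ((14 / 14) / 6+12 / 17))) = 406674 / 1981585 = 0.21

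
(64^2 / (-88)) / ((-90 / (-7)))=-1792 / 495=-3.62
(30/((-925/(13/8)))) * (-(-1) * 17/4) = -663/2960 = -0.22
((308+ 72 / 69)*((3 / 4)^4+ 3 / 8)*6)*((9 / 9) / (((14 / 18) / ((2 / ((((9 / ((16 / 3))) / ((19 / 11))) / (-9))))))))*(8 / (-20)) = 107568918 / 8855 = 12147.82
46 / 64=23 / 32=0.72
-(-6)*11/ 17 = 66/ 17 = 3.88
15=15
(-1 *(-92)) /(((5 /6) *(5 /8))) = 4416 /25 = 176.64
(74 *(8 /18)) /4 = 74 /9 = 8.22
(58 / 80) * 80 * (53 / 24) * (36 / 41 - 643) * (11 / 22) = -40464599 / 984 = -41122.56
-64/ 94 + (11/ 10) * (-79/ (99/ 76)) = -142534/ 2115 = -67.39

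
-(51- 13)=-38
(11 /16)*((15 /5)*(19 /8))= 627 /128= 4.90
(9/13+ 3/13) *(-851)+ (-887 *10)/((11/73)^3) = -44871142442/17303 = -2593257.96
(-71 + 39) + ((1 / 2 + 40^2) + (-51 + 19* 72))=2885.50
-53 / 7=-7.57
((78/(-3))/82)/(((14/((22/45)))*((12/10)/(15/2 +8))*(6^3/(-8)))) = 0.01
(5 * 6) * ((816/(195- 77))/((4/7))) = 21420/59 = 363.05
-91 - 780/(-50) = -377/5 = -75.40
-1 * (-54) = 54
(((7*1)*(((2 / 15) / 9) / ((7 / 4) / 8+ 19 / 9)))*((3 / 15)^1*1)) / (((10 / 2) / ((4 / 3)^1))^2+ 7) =7168 / 16959525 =0.00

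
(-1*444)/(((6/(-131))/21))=203574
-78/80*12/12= -39/40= -0.98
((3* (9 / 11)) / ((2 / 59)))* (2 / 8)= 1593 / 88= 18.10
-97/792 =-0.12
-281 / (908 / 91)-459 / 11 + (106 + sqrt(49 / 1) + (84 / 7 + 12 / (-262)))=72048629 / 1308428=55.07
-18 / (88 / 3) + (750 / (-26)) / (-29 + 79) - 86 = -49873 / 572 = -87.19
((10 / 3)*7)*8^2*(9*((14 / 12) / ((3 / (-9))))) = -47040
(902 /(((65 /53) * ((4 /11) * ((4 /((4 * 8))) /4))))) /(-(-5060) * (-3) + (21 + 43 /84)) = -353381952 /82765345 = -4.27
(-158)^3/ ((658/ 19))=-37470964/ 329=-113893.51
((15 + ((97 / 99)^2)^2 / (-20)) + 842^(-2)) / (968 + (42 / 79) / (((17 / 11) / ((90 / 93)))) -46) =26499505378094295209 / 1634445297096569019315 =0.02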